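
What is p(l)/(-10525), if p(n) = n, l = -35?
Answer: 7/2105 ≈ 0.0033254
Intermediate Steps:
p(l)/(-10525) = -35/(-10525) = -35*(-1/10525) = 7/2105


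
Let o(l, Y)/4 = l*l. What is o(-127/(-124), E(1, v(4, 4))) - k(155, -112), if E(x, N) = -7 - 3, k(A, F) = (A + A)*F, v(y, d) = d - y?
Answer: 133479809/3844 ≈ 34724.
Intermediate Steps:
k(A, F) = 2*A*F (k(A, F) = (2*A)*F = 2*A*F)
E(x, N) = -10
o(l, Y) = 4*l² (o(l, Y) = 4*(l*l) = 4*l²)
o(-127/(-124), E(1, v(4, 4))) - k(155, -112) = 4*(-127/(-124))² - 2*155*(-112) = 4*(-127*(-1/124))² - 1*(-34720) = 4*(127/124)² + 34720 = 4*(16129/15376) + 34720 = 16129/3844 + 34720 = 133479809/3844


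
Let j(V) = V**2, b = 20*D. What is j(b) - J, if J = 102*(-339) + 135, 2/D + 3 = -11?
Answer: 1688107/49 ≈ 34451.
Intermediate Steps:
D = -1/7 (D = 2/(-3 - 11) = 2/(-14) = 2*(-1/14) = -1/7 ≈ -0.14286)
b = -20/7 (b = 20*(-1/7) = -20/7 ≈ -2.8571)
J = -34443 (J = -34578 + 135 = -34443)
j(b) - J = (-20/7)**2 - 1*(-34443) = 400/49 + 34443 = 1688107/49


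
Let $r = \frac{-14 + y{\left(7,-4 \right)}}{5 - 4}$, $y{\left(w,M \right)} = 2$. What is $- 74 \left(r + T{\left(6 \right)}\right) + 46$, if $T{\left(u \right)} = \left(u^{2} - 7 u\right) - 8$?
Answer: $1970$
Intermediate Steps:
$T{\left(u \right)} = -8 + u^{2} - 7 u$ ($T{\left(u \right)} = \left(u^{2} - 7 u\right) - 8 = -8 + u^{2} - 7 u$)
$r = -12$ ($r = \frac{-14 + 2}{5 - 4} = - \frac{12}{1} = \left(-12\right) 1 = -12$)
$- 74 \left(r + T{\left(6 \right)}\right) + 46 = - 74 \left(-12 - \left(50 - 36\right)\right) + 46 = - 74 \left(-12 - 14\right) + 46 = \left(-74\right) \left(-26\right) + 46 = 1924 + 46 = 1970$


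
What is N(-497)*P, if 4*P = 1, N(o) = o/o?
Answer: 1/4 ≈ 0.25000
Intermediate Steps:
N(o) = 1
P = 1/4 (P = (1/4)*1 = 1/4 ≈ 0.25000)
N(-497)*P = 1*(1/4) = 1/4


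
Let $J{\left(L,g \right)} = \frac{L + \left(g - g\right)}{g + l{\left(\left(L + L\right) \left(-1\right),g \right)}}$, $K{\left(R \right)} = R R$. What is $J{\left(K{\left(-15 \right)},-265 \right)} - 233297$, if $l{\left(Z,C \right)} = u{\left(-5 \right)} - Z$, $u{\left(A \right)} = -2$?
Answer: $- \frac{14231042}{61} \approx -2.333 \cdot 10^{5}$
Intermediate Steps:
$K{\left(R \right)} = R^{2}$
$l{\left(Z,C \right)} = -2 - Z$
$J{\left(L,g \right)} = \frac{L}{-2 + g + 2 L}$ ($J{\left(L,g \right)} = \frac{L + \left(g - g\right)}{g - \left(2 + \left(L + L\right) \left(-1\right)\right)} = \frac{L + 0}{g - \left(2 + 2 L \left(-1\right)\right)} = \frac{L}{g - \left(2 - 2 L\right)} = \frac{L}{g + \left(-2 + 2 L\right)} = \frac{L}{-2 + g + 2 L}$)
$J{\left(K{\left(-15 \right)},-265 \right)} - 233297 = \frac{\left(-15\right)^{2}}{-2 - 265 + 2 \left(-15\right)^{2}} - 233297 = \frac{225}{-2 - 265 + 2 \cdot 225} - 233297 = \frac{225}{-2 - 265 + 450} - 233297 = \frac{225}{183} - 233297 = 225 \cdot \frac{1}{183} - 233297 = \frac{75}{61} - 233297 = - \frac{14231042}{61}$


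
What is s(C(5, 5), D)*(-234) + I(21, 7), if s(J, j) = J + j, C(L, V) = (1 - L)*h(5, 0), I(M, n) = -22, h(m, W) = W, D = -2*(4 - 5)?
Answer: -490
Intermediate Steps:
D = 2 (D = -2*(-1) = 2)
C(L, V) = 0 (C(L, V) = (1 - L)*0 = 0)
s(C(5, 5), D)*(-234) + I(21, 7) = (0 + 2)*(-234) - 22 = 2*(-234) - 22 = -468 - 22 = -490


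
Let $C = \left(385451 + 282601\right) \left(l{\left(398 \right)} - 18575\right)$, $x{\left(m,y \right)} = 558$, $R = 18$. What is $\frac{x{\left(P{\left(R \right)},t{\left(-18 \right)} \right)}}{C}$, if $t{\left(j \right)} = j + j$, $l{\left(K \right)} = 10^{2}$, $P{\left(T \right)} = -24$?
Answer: $- \frac{31}{685681150} \approx -4.5211 \cdot 10^{-8}$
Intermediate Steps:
$l{\left(K \right)} = 100$
$t{\left(j \right)} = 2 j$
$C = -12342260700$ ($C = \left(385451 + 282601\right) \left(100 - 18575\right) = 668052 \left(-18475\right) = -12342260700$)
$\frac{x{\left(P{\left(R \right)},t{\left(-18 \right)} \right)}}{C} = \frac{558}{-12342260700} = 558 \left(- \frac{1}{12342260700}\right) = - \frac{31}{685681150}$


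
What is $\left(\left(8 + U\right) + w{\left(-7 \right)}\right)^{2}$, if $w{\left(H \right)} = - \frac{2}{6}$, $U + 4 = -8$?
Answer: $\frac{169}{9} \approx 18.778$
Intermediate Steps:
$U = -12$ ($U = -4 - 8 = -12$)
$w{\left(H \right)} = - \frac{1}{3}$ ($w{\left(H \right)} = \left(-2\right) \frac{1}{6} = - \frac{1}{3}$)
$\left(\left(8 + U\right) + w{\left(-7 \right)}\right)^{2} = \left(\left(8 - 12\right) - \frac{1}{3}\right)^{2} = \left(-4 - \frac{1}{3}\right)^{2} = \left(- \frac{13}{3}\right)^{2} = \frac{169}{9}$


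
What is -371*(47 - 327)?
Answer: 103880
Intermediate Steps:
-371*(47 - 327) = -371*(-280) = 103880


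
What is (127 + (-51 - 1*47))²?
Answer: 841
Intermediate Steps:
(127 + (-51 - 1*47))² = (127 + (-51 - 47))² = (127 - 98)² = 29² = 841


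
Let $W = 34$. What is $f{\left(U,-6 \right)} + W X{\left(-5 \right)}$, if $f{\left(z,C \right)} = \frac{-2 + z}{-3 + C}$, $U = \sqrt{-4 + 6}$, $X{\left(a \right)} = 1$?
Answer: $\frac{308}{9} - \frac{\sqrt{2}}{9} \approx 34.065$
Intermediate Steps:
$U = \sqrt{2} \approx 1.4142$
$f{\left(z,C \right)} = \frac{-2 + z}{-3 + C}$
$f{\left(U,-6 \right)} + W X{\left(-5 \right)} = \frac{-2 + \sqrt{2}}{-3 - 6} + 34 \cdot 1 = \frac{-2 + \sqrt{2}}{-9} + 34 = - \frac{-2 + \sqrt{2}}{9} + 34 = \left(\frac{2}{9} - \frac{\sqrt{2}}{9}\right) + 34 = \frac{308}{9} - \frac{\sqrt{2}}{9}$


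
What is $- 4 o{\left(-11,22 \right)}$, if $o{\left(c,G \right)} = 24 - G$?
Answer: $-8$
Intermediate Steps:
$- 4 o{\left(-11,22 \right)} = - 4 \left(24 - 22\right) = \left(-4\right) 2 = -8$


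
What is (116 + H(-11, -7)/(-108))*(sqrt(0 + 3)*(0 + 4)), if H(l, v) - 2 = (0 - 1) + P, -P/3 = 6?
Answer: 12545*sqrt(3)/27 ≈ 804.76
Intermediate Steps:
P = -18 (P = -3*6 = -18)
H(l, v) = -17 (H(l, v) = 2 + ((0 - 1) - 18) = 2 + (-1 - 18) = 2 - 19 = -17)
(116 + H(-11, -7)/(-108))*(sqrt(0 + 3)*(0 + 4)) = (116 - 17/(-108))*(sqrt(0 + 3)*(0 + 4)) = (116 - 17*(-1/108))*(sqrt(3)*4) = (116 + 17/108)*(4*sqrt(3)) = 12545*(4*sqrt(3))/108 = 12545*sqrt(3)/27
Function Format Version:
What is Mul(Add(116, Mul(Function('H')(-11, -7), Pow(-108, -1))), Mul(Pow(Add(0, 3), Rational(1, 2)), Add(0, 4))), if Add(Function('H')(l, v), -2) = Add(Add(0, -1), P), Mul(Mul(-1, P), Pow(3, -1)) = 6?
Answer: Mul(Rational(12545, 27), Pow(3, Rational(1, 2))) ≈ 804.76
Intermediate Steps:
P = -18 (P = Mul(-3, 6) = -18)
Function('H')(l, v) = -17 (Function('H')(l, v) = Add(2, Add(Add(0, -1), -18)) = Add(2, Add(-1, -18)) = Add(2, -19) = -17)
Mul(Add(116, Mul(Function('H')(-11, -7), Pow(-108, -1))), Mul(Pow(Add(0, 3), Rational(1, 2)), Add(0, 4))) = Mul(Add(116, Mul(-17, Pow(-108, -1))), Mul(Pow(Add(0, 3), Rational(1, 2)), Add(0, 4))) = Mul(Add(116, Mul(-17, Rational(-1, 108))), Mul(Pow(3, Rational(1, 2)), 4)) = Mul(Add(116, Rational(17, 108)), Mul(4, Pow(3, Rational(1, 2)))) = Mul(Rational(12545, 108), Mul(4, Pow(3, Rational(1, 2)))) = Mul(Rational(12545, 27), Pow(3, Rational(1, 2)))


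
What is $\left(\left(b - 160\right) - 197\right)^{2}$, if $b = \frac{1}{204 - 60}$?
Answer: $\frac{2642679649}{20736} \approx 1.2744 \cdot 10^{5}$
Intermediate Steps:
$b = \frac{1}{144} \approx 0.0069444$
$\left(\left(b - 160\right) - 197\right)^{2} = \left(\left(\frac{1}{144} - 160\right) - 197\right)^{2} = \left(- \frac{23039}{144} - 197\right)^{2} = \left(- \frac{51407}{144}\right)^{2} = \frac{2642679649}{20736}$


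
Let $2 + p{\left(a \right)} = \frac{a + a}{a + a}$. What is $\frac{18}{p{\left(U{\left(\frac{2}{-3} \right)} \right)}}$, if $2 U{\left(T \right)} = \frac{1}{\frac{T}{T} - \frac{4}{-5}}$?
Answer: $-18$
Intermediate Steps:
$U{\left(T \right)} = \frac{5}{18}$ ($U{\left(T \right)} = \frac{1}{2 \left(\frac{T}{T} - \frac{4}{-5}\right)} = \frac{1}{2 \left(1 - - \frac{4}{5}\right)} = \frac{1}{2 \left(1 + \frac{4}{5}\right)} = \frac{1}{2 \cdot \frac{9}{5}} = \frac{1}{2} \cdot \frac{5}{9} = \frac{5}{18}$)
$p{\left(a \right)} = -1$ ($p{\left(a \right)} = -2 + \frac{a + a}{a + a} = -2 + \frac{2 a}{2 a} = -2 + 2 a \frac{1}{2 a} = -2 + 1 = -1$)
$\frac{18}{p{\left(U{\left(\frac{2}{-3} \right)} \right)}} = \frac{18}{-1} = 18 \left(-1\right) = -18$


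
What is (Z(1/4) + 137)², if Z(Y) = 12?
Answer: 22201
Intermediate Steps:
(Z(1/4) + 137)² = (12 + 137)² = 149² = 22201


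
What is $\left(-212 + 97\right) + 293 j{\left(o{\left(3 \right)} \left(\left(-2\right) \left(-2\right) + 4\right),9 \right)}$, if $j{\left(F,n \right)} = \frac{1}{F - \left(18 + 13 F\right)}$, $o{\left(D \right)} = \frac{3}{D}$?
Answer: $- \frac{13403}{114} \approx -117.57$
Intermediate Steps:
$j{\left(F,n \right)} = \frac{1}{-18 - 12 F}$ ($j{\left(F,n \right)} = \frac{1}{F - \left(18 + 13 F\right)} = \frac{1}{-18 - 12 F}$)
$\left(-212 + 97\right) + 293 j{\left(o{\left(3 \right)} \left(\left(-2\right) \left(-2\right) + 4\right),9 \right)} = \left(-212 + 97\right) + 293 \left(- \frac{1}{18 + 12 \cdot \frac{3}{3} \left(\left(-2\right) \left(-2\right) + 4\right)}\right) = -115 + 293 \left(- \frac{1}{18 + 12 \cdot 3 \cdot \frac{1}{3} \left(4 + 4\right)}\right) = -115 + 293 \left(- \frac{1}{18 + 12 \cdot 1 \cdot 8}\right) = -115 + 293 \left(- \frac{1}{18 + 12 \cdot 8}\right) = -115 + 293 \left(- \frac{1}{18 + 96}\right) = -115 + 293 \left(- \frac{1}{114}\right) = -115 - \frac{293}{114} = - \frac{13403}{114}$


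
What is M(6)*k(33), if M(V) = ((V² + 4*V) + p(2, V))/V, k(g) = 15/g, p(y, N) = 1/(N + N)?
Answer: 3605/792 ≈ 4.5518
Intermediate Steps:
p(y, N) = 1/(2*N)
M(V) = (V² + 1/(2*V) + 4*V)/V (M(V) = ((V² + 4*V) + 1/(2*V))/V = (V² + 1/(2*V) + 4*V)/V)
M(6)*k(33) = (4 + 6 + (½)/6²)*(15/33) = (4 + 6 + (½)*(1/36))*(15*(1/33)) = (4 + 6 + 1/72)*(5/11) = (721/72)*(5/11) = 3605/792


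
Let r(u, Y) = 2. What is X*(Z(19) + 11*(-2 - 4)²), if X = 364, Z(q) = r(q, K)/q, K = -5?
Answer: 2739464/19 ≈ 1.4418e+5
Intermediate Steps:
Z(q) = 2/q
X*(Z(19) + 11*(-2 - 4)²) = 364*(2/19 + 11*(-2 - 4)²) = 364*(2*(1/19) + 11*(-6)²) = 364*(2/19 + 11*36) = 364*(2/19 + 396) = 364*(7526/19) = 2739464/19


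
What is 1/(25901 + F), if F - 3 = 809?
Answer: 1/26713 ≈ 3.7435e-5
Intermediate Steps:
F = 812 (F = 3 + 809 = 812)
1/(25901 + F) = 1/(25901 + 812) = 1/26713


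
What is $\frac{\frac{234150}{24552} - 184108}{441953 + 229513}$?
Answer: $- \frac{44313583}{161625816} \approx -0.27417$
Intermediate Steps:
$\frac{\frac{234150}{24552} - 184108}{441953 + 229513} = \frac{234150 \cdot \frac{1}{24552} - 184108}{671466} = \left(\frac{39025}{4092} - 184108\right) \frac{1}{671466} = \left(- \frac{753330911}{4092}\right) \frac{1}{671466} = - \frac{44313583}{161625816}$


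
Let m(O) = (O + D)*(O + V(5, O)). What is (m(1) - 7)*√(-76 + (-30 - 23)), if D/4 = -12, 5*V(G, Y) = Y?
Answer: -317*I*√129/5 ≈ -720.09*I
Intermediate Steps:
V(G, Y) = Y/5
D = -48 (D = 4*(-12) = -48)
m(O) = 6*O*(-48 + O)/5 (m(O) = (O - 48)*(O + O/5) = (-48 + O)*(6*O/5) = 6*O*(-48 + O)/5)
(m(1) - 7)*√(-76 + (-30 - 23)) = ((6/5)*1*(-48 + 1) - 7)*√(-76 + (-30 - 23)) = ((6/5)*1*(-47) - 7)*√(-76 - 53) = (-282/5 - 7)*√(-129) = -317*I*√129/5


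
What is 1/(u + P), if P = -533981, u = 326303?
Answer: -1/207678 ≈ -4.8151e-6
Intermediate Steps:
1/(u + P) = 1/(326303 - 533981) = 1/(-207678) = -1/207678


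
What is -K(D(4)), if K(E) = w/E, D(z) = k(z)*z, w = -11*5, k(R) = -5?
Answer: -11/4 ≈ -2.7500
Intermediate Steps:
w = -55
D(z) = -5*z
K(E) = -55/E
-K(D(4)) = -(-55)/((-5*4)) = -(-55)/(-20) = -(-55)*(-1)/20 = -1*11/4 = -11/4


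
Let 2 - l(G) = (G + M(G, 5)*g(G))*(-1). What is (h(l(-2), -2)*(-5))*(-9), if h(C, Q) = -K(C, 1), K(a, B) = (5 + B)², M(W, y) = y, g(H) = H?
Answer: -1620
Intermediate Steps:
l(G) = 2 + 6*G (l(G) = 2 - (G + 5*G)*(-1) = 2 - 6*G*(-1) = 2 - (-6)*G = 2 + 6*G)
h(C, Q) = -36 (h(C, Q) = -(5 + 1)² = -1*6² = -1*36 = -36)
(h(l(-2), -2)*(-5))*(-9) = -36*(-5)*(-9) = 180*(-9) = -1620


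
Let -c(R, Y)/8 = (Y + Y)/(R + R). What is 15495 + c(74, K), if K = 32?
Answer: 573187/37 ≈ 15492.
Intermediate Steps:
c(R, Y) = -8*Y/R (c(R, Y) = -8*(Y + Y)/(R + R) = -8*2*Y/(2*R) = -8*2*Y*1/(2*R) = -8*Y/R)
15495 + c(74, K) = 15495 - 8*32/74 = 15495 - 8*32*1/74 = 15495 - 128/37 = 573187/37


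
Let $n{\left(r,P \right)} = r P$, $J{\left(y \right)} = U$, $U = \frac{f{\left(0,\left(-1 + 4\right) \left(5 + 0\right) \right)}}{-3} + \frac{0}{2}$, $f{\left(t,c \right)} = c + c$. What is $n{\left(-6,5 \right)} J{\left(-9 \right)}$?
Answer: $300$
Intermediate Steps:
$f{\left(t,c \right)} = 2 c$
$U = -10$ ($U = \frac{2 \left(-1 + 4\right) \left(5 + 0\right)}{-3} + \frac{0}{2} = 2 \cdot 3 \cdot 5 \left(- \frac{1}{3}\right) + 0 \cdot \frac{1}{2} = 2 \cdot 15 \left(- \frac{1}{3}\right) + 0 = 30 \left(- \frac{1}{3}\right) + 0 = -10 + 0 = -10$)
$J{\left(y \right)} = -10$
$n{\left(r,P \right)} = P r$
$n{\left(-6,5 \right)} J{\left(-9 \right)} = 5 \left(-6\right) \left(-10\right) = \left(-30\right) \left(-10\right) = 300$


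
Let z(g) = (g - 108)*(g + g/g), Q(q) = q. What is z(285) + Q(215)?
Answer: 50837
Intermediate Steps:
z(g) = (1 + g)*(-108 + g) (z(g) = (-108 + g)*(g + 1) = (-108 + g)*(1 + g) = (1 + g)*(-108 + g))
z(285) + Q(215) = (-108 + 285² - 107*285) + 215 = (-108 + 81225 - 30495) + 215 = 50622 + 215 = 50837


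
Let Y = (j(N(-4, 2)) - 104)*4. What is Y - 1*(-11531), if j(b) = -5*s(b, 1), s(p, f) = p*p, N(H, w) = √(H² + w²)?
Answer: 10715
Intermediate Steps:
s(p, f) = p²
j(b) = -5*b²
Y = -816 (Y = (-5*(√((-4)² + 2²))² - 104)*4 = (-5*(√(16 + 4))² - 104)*4 = (-5*(√20)² - 104)*4 = (-5*(2*√5)² - 104)*4 = (-5*20 - 104)*4 = (-100 - 104)*4 = -204*4 = -816)
Y - 1*(-11531) = -816 - 1*(-11531) = -816 + 11531 = 10715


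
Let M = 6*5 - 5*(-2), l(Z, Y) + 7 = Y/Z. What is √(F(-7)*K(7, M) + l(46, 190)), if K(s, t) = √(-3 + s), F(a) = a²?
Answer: 2*√12581/23 ≈ 9.7535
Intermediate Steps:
l(Z, Y) = -7 + Y/Z
M = 40 (M = 30 + 10 = 40)
√(F(-7)*K(7, M) + l(46, 190)) = √((-7)²*√(-3 + 7) + (-7 + 190/46)) = √(49*√4 + (-7 + 190*(1/46))) = √(49*2 + (-7 + 95/23)) = √(98 - 66/23) = √(2188/23) = 2*√12581/23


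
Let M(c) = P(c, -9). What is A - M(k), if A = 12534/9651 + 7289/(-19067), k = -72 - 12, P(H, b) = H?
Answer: 5208650489/61338539 ≈ 84.916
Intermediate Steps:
k = -84
A = 56213213/61338539 (A = 12534*(1/9651) + 7289*(-1/19067) = 4178/3217 - 7289/19067 = 56213213/61338539 ≈ 0.91644)
M(c) = c
A - M(k) = 56213213/61338539 - 1*(-84) = 56213213/61338539 + 84 = 5208650489/61338539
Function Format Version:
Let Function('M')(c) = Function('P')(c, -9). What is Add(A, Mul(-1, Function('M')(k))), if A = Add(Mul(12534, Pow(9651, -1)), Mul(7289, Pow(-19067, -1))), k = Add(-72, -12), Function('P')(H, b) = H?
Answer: Rational(5208650489, 61338539) ≈ 84.916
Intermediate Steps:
k = -84
A = Rational(56213213, 61338539) (A = Add(Mul(12534, Rational(1, 9651)), Mul(7289, Rational(-1, 19067))) = Add(Rational(4178, 3217), Rational(-7289, 19067)) = Rational(56213213, 61338539) ≈ 0.91644)
Function('M')(c) = c
Add(A, Mul(-1, Function('M')(k))) = Add(Rational(56213213, 61338539), Mul(-1, -84)) = Add(Rational(56213213, 61338539), 84) = Rational(5208650489, 61338539)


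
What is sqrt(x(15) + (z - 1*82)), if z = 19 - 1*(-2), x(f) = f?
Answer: I*sqrt(46) ≈ 6.7823*I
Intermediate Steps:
z = 21 (z = 19 + 2 = 21)
sqrt(x(15) + (z - 1*82)) = sqrt(15 + (21 - 1*82)) = sqrt(15 + (21 - 82)) = sqrt(15 - 61) = sqrt(-46) = I*sqrt(46)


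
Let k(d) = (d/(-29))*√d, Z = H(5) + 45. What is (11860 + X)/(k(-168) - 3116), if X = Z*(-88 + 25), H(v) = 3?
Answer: -1447202051/510649633 - 5381124*I*√42/510649633 ≈ -2.834 - 0.068293*I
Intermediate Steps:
Z = 48 (Z = 3 + 45 = 48)
k(d) = -d^(3/2)/29 (k(d) = (d*(-1/29))*√d = (-d/29)*√d = -d^(3/2)/29)
X = -3024 (X = 48*(-88 + 25) = 48*(-63) = -3024)
(11860 + X)/(k(-168) - 3116) = (11860 - 3024)/(-(-336)*I*√42/29 - 3116) = 8836/(-(-336)*I*√42/29 - 3116) = 8836/(336*I*√42/29 - 3116) = 8836/(-3116 + 336*I*√42/29)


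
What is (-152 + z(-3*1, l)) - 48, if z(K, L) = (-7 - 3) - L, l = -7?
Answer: -203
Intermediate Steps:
z(K, L) = -10 - L
(-152 + z(-3*1, l)) - 48 = (-152 + (-10 - 1*(-7))) - 48 = (-152 + (-10 + 7)) - 48 = (-152 - 3) - 48 = -155 - 48 = -203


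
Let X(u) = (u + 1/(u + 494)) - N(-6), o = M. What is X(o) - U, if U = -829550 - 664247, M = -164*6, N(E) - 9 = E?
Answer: 731476899/490 ≈ 1.4928e+6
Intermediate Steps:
N(E) = 9 + E
M = -984
U = -1493797
o = -984
X(u) = -3 + u + 1/(494 + u) (X(u) = (u + 1/(u + 494)) - (9 - 6) = (u + 1/(494 + u)) - 1*3 = (u + 1/(494 + u)) - 3 = -3 + u + 1/(494 + u))
X(o) - U = (-1481 + (-984)² + 491*(-984))/(494 - 984) - 1*(-1493797) = (-1481 + 968256 - 483144)/(-490) + 1493797 = -1/490*483631 + 1493797 = -483631/490 + 1493797 = 731476899/490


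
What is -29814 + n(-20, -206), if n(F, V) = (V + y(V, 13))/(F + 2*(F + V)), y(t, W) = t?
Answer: -3517949/118 ≈ -29813.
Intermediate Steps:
n(F, V) = 2*V/(2*V + 3*F) (n(F, V) = (V + V)/(F + 2*(F + V)) = (2*V)/(F + (2*F + 2*V)) = (2*V)/(2*V + 3*F) = 2*V/(2*V + 3*F))
-29814 + n(-20, -206) = -29814 + 2*(-206)/(2*(-206) + 3*(-20)) = -29814 + 2*(-206)/(-412 - 60) = -29814 + 2*(-206)/(-472) = -29814 + 2*(-206)*(-1/472) = -29814 + 103/118 = -3517949/118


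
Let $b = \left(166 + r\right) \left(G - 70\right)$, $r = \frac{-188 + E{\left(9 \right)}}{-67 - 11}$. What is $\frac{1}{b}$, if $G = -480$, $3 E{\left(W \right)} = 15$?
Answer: $- \frac{13}{1203675} \approx -1.08 \cdot 10^{-5}$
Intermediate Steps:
$E{\left(W \right)} = 5$ ($E{\left(W \right)} = \frac{1}{3} \cdot 15 = 5$)
$r = \frac{61}{26}$ ($r = \frac{-188 + 5}{-67 - 11} = - \frac{183}{-78} = \left(-183\right) \left(- \frac{1}{78}\right) = \frac{61}{26} \approx 2.3462$)
$b = - \frac{1203675}{13}$ ($b = \left(166 + \frac{61}{26}\right) \left(-480 - 70\right) = \frac{4377}{26} \left(-550\right) = - \frac{1203675}{13} \approx -92590.0$)
$\frac{1}{b} = \frac{1}{- \frac{1203675}{13}} = - \frac{13}{1203675}$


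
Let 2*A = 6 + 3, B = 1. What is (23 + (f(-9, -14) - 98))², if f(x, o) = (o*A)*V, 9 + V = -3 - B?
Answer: 553536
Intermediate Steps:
V = -13 (V = -9 + (-3 - 1*1) = -9 + (-3 - 1) = -9 - 4 = -13)
A = 9/2 (A = (6 + 3)/2 = (½)*9 = 9/2 ≈ 4.5000)
f(x, o) = -117*o/2 (f(x, o) = (o*(9/2))*(-13) = (9*o/2)*(-13) = -117*o/2)
(23 + (f(-9, -14) - 98))² = (23 + (-117/2*(-14) - 98))² = (23 + (819 - 98))² = (23 + 721)² = 744² = 553536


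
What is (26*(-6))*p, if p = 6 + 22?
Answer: -4368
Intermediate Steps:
p = 28
(26*(-6))*p = (26*(-6))*28 = -156*28 = -4368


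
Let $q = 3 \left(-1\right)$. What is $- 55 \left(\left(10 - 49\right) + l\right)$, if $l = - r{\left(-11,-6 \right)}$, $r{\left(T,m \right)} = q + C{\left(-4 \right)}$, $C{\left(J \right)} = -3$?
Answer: $1815$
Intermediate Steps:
$q = -3$
$r{\left(T,m \right)} = -6$ ($r{\left(T,m \right)} = -3 - 3 = -6$)
$l = 6$ ($l = \left(-1\right) \left(-6\right) = 6$)
$- 55 \left(\left(10 - 49\right) + l\right) = - 55 \left(\left(10 - 49\right) + 6\right) = - 55 \left(-39 + 6\right) = \left(-55\right) \left(-33\right) = 1815$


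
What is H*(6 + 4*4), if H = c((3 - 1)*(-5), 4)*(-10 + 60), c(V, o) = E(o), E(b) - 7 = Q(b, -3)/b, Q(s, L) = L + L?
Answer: 6050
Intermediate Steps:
Q(s, L) = 2*L
E(b) = 7 - 6/b (E(b) = 7 + (2*(-3))/b = 7 - 6/b)
c(V, o) = 7 - 6/o
H = 275 (H = (7 - 6/4)*(-10 + 60) = (7 - 6*¼)*50 = (7 - 3/2)*50 = (11/2)*50 = 275)
H*(6 + 4*4) = 275*(6 + 4*4) = 275*(6 + 16) = 275*22 = 6050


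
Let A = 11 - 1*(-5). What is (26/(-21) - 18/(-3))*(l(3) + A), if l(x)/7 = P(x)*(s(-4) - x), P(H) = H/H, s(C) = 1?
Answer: 200/21 ≈ 9.5238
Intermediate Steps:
A = 16 (A = 11 + 5 = 16)
P(H) = 1
l(x) = 7 - 7*x (l(x) = 7*(1*(1 - x)) = 7*(1 - x) = 7 - 7*x)
(26/(-21) - 18/(-3))*(l(3) + A) = (26/(-21) - 18/(-3))*((7 - 7*3) + 16) = (26*(-1/21) - 18*(-⅓))*((7 - 21) + 16) = (-26/21 + 6)*(-14 + 16) = (100/21)*2 = 200/21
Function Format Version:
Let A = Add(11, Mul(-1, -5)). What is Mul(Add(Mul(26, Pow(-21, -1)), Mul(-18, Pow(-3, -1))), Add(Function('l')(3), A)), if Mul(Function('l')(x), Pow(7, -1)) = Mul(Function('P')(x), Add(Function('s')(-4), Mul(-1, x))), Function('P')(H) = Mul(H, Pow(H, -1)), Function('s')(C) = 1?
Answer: Rational(200, 21) ≈ 9.5238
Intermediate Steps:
A = 16 (A = Add(11, 5) = 16)
Function('P')(H) = 1
Function('l')(x) = Add(7, Mul(-7, x)) (Function('l')(x) = Mul(7, Mul(1, Add(1, Mul(-1, x)))) = Mul(7, Add(1, Mul(-1, x))) = Add(7, Mul(-7, x)))
Mul(Add(Mul(26, Pow(-21, -1)), Mul(-18, Pow(-3, -1))), Add(Function('l')(3), A)) = Mul(Add(Mul(26, Pow(-21, -1)), Mul(-18, Pow(-3, -1))), Add(Add(7, Mul(-7, 3)), 16)) = Mul(Add(Mul(26, Rational(-1, 21)), Mul(-18, Rational(-1, 3))), Add(Add(7, -21), 16)) = Mul(Add(Rational(-26, 21), 6), Add(-14, 16)) = Mul(Rational(100, 21), 2) = Rational(200, 21)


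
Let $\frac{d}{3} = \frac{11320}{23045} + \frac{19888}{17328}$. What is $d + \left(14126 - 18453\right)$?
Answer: $- \frac{7191293724}{1663849} \approx -4322.1$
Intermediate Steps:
$d = \frac{8180899}{1663849}$ ($d = 3 \left(\frac{11320}{23045} + \frac{19888}{17328}\right) = 3 \left(11320 \cdot \frac{1}{23045} + 19888 \cdot \frac{1}{17328}\right) = 3 \left(\frac{2264}{4609} + \frac{1243}{1083}\right) = 3 \cdot \frac{8180899}{4991547} = \frac{8180899}{1663849} \approx 4.9169$)
$d + \left(14126 - 18453\right) = \frac{8180899}{1663849} + \left(14126 - 18453\right) = \frac{8180899}{1663849} - 4327 = - \frac{7191293724}{1663849}$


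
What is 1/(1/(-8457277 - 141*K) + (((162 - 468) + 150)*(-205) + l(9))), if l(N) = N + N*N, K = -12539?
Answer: 6689278/214525145459 ≈ 3.1182e-5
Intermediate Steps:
l(N) = N + N**2
1/(1/(-8457277 - 141*K) + (((162 - 468) + 150)*(-205) + l(9))) = 1/(1/(-8457277 - 141*(-12539)) + (((162 - 468) + 150)*(-205) + 9*(1 + 9))) = 1/(1/(-8457277 + 1767999) + ((-306 + 150)*(-205) + 9*10)) = 1/(1/(-6689278) + (-156*(-205) + 90)) = 1/(-1/6689278 + (31980 + 90)) = 1/(-1/6689278 + 32070) = 1/(214525145459/6689278) = 6689278/214525145459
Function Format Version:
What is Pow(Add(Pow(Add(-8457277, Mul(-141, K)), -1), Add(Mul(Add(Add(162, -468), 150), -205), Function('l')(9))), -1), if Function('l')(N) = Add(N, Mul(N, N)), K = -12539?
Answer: Rational(6689278, 214525145459) ≈ 3.1182e-5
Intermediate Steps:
Function('l')(N) = Add(N, Pow(N, 2))
Pow(Add(Pow(Add(-8457277, Mul(-141, K)), -1), Add(Mul(Add(Add(162, -468), 150), -205), Function('l')(9))), -1) = Pow(Add(Pow(Add(-8457277, Mul(-141, -12539)), -1), Add(Mul(Add(Add(162, -468), 150), -205), Mul(9, Add(1, 9)))), -1) = Pow(Add(Pow(Add(-8457277, 1767999), -1), Add(Mul(Add(-306, 150), -205), Mul(9, 10))), -1) = Pow(Add(Pow(-6689278, -1), Add(Mul(-156, -205), 90)), -1) = Pow(Add(Rational(-1, 6689278), Add(31980, 90)), -1) = Pow(Add(Rational(-1, 6689278), 32070), -1) = Pow(Rational(214525145459, 6689278), -1) = Rational(6689278, 214525145459)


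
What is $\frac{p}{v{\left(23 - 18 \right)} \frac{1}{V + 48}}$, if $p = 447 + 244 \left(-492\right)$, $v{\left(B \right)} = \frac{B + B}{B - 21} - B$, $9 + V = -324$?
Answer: $-6059784$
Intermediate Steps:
$V = -333$ ($V = -9 - 324 = -333$)
$v{\left(B \right)} = - B + \frac{2 B}{-21 + B}$ ($v{\left(B \right)} = \frac{2 B}{-21 + B} - B = - B + \frac{2 B}{-21 + B}$)
$p = -119601$ ($p = 447 - 120048 = -119601$)
$\frac{p}{v{\left(23 - 18 \right)} \frac{1}{V + 48}} = - \frac{119601}{\frac{\left(23 - 18\right) \left(23 - \left(23 - 18\right)\right)}{-21 + \left(23 - 18\right)} \frac{1}{-333 + 48}} = - \frac{119601}{\frac{5 \left(23 - 5\right)}{-21 + 5} \frac{1}{-285}} = - \frac{119601}{\frac{5 \left(23 - 5\right)}{-16} \left(- \frac{1}{285}\right)} = - \frac{119601}{5 \left(- \frac{1}{16}\right) 18 \left(- \frac{1}{285}\right)} = - \frac{119601}{\left(- \frac{45}{8}\right) \left(- \frac{1}{285}\right)} = - \frac{119601}{\frac{3}{152}} = \left(-119601\right) \frac{152}{3} = -6059784$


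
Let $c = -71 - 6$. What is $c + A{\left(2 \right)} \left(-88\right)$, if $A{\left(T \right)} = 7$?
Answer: $-693$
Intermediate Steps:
$c = -77$ ($c = -71 - 6 = -77$)
$c + A{\left(2 \right)} \left(-88\right) = -77 + 7 \left(-88\right) = -77 - 616 = -693$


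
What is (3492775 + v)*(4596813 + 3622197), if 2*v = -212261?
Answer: 27834865011945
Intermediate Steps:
v = -212261/2 (v = (½)*(-212261) = -212261/2 ≈ -1.0613e+5)
(3492775 + v)*(4596813 + 3622197) = (3492775 - 212261/2)*(4596813 + 3622197) = (6773289/2)*8219010 = 27834865011945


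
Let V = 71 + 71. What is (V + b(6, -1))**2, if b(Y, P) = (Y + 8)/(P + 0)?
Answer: 16384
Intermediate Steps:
b(Y, P) = (8 + Y)/P
V = 142
(V + b(6, -1))**2 = (142 + (8 + 6)/(-1))**2 = (142 - 1*14)**2 = (142 - 14)**2 = 128**2 = 16384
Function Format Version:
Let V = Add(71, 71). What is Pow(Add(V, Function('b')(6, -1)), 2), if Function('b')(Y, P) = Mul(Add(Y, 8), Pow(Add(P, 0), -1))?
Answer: 16384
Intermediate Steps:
Function('b')(Y, P) = Mul(Pow(P, -1), Add(8, Y)) (Function('b')(Y, P) = Mul(Add(8, Y), Pow(P, -1)) = Mul(Pow(P, -1), Add(8, Y)))
V = 142
Pow(Add(V, Function('b')(6, -1)), 2) = Pow(Add(142, Mul(Pow(-1, -1), Add(8, 6))), 2) = Pow(Add(142, Mul(-1, 14)), 2) = Pow(Add(142, -14), 2) = Pow(128, 2) = 16384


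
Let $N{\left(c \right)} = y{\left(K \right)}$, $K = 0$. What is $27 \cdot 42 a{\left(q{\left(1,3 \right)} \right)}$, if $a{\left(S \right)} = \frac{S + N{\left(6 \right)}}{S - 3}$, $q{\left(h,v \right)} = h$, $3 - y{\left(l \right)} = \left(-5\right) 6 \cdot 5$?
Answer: $-87318$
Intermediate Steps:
$y{\left(l \right)} = 153$ ($y{\left(l \right)} = 3 - \left(-5\right) 6 \cdot 5 = 3 - \left(-30\right) 5 = 3 - -150 = 3 + 150 = 153$)
$N{\left(c \right)} = 153$
$a{\left(S \right)} = \frac{153 + S}{-3 + S}$ ($a{\left(S \right)} = \frac{S + 153}{S - 3} = \frac{153 + S}{-3 + S}$)
$27 \cdot 42 a{\left(q{\left(1,3 \right)} \right)} = 27 \cdot 42 \frac{153 + 1}{-3 + 1} = 1134 \frac{1}{-2} \cdot 154 = 1134 \left(\left(- \frac{1}{2}\right) 154\right) = 1134 \left(-77\right) = -87318$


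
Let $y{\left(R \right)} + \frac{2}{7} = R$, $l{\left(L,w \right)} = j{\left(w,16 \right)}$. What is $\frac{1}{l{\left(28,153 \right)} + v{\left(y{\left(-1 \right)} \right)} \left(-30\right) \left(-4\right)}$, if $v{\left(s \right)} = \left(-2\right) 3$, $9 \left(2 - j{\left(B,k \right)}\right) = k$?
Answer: $- \frac{9}{6478} \approx -0.0013893$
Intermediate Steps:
$j{\left(B,k \right)} = 2 - \frac{k}{9}$
$l{\left(L,w \right)} = \frac{2}{9}$ ($l{\left(L,w \right)} = 2 - \frac{16}{9} = \frac{2}{9}$)
$y{\left(R \right)} = - \frac{2}{7} + R$
$v{\left(s \right)} = -6$
$\frac{1}{l{\left(28,153 \right)} + v{\left(y{\left(-1 \right)} \right)} \left(-30\right) \left(-4\right)} = \frac{1}{\frac{2}{9} + \left(-6\right) \left(-30\right) \left(-4\right)} = \frac{1}{\frac{2}{9} + 180 \left(-4\right)} = \frac{1}{\frac{2}{9} - 720} = \frac{1}{- \frac{6478}{9}} = - \frac{9}{6478}$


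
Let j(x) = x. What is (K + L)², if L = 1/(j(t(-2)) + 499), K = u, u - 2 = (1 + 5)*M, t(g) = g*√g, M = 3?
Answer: (798480*√2 + 99617161*I)/(1996*√2 + 248993*I) ≈ 400.08 + 0.0004544*I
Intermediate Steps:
t(g) = g^(3/2)
u = 20 (u = 2 + (1 + 5)*3 = 2 + 6*3 = 2 + 18 = 20)
K = 20
L = 1/(499 - 2*I*√2) (L = 1/((-2)^(3/2) + 499) = 1/(-2*I*√2 + 499) = 1/(499 - 2*I*√2) ≈ 0.0020039 + 1.136e-5*I)
(K + L)² = (20 + (499/249009 + 2*I*√2/249009))² = (4980679/249009 + 2*I*√2/249009)²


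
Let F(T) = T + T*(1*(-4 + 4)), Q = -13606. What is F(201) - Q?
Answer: 13807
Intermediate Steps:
F(T) = T (F(T) = T + T*(1*0) = T + T*0 = T + 0 = T)
F(201) - Q = 201 - 1*(-13606) = 201 + 13606 = 13807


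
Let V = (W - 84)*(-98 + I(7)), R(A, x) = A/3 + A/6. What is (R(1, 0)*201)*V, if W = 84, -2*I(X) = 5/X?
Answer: 0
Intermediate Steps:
R(A, x) = A/2 (R(A, x) = A*(1/3) + A*(1/6) = A/3 + A/6 = A/2)
I(X) = -5/(2*X)
V = 0 (V = (84 - 84)*(-98 - 5/2/7) = 0*(-98 - 5/2*1/7) = 0*(-98 - 5/14) = 0*(-1377/14) = 0)
(R(1, 0)*201)*V = (((1/2)*1)*201)*0 = ((1/2)*201)*0 = (201/2)*0 = 0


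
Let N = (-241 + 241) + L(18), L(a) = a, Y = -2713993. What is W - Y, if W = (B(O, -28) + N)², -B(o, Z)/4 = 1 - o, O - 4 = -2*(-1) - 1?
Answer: 2715149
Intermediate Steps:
O = 5 (O = 4 + (-2*(-1) - 1) = 4 + (2 - 1) = 4 + 1 = 5)
B(o, Z) = -4 + 4*o (B(o, Z) = -4*(1 - o) = -4 + 4*o)
N = 18 (N = (-241 + 241) + 18 = 0 + 18 = 18)
W = 1156 (W = ((-4 + 4*5) + 18)² = ((-4 + 20) + 18)² = (16 + 18)² = 34² = 1156)
W - Y = 1156 - 1*(-2713993) = 1156 + 2713993 = 2715149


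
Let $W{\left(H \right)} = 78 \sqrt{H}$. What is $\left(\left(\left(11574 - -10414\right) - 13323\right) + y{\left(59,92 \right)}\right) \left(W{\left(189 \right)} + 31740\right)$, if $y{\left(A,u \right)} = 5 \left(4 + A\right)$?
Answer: $285025200 + 2101320 \sqrt{21} \approx 2.9465 \cdot 10^{8}$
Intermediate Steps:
$y{\left(A,u \right)} = 20 + 5 A$
$\left(\left(\left(11574 - -10414\right) - 13323\right) + y{\left(59,92 \right)}\right) \left(W{\left(189 \right)} + 31740\right) = \left(\left(\left(11574 - -10414\right) - 13323\right) + \left(20 + 5 \cdot 59\right)\right) \left(78 \sqrt{189} + 31740\right) = \left(\left(\left(11574 + 10414\right) - 13323\right) + \left(20 + 295\right)\right) \left(78 \cdot 3 \sqrt{21} + 31740\right) = \left(\left(21988 - 13323\right) + 315\right) \left(234 \sqrt{21} + 31740\right) = \left(8665 + 315\right) \left(31740 + 234 \sqrt{21}\right) = 8980 \left(31740 + 234 \sqrt{21}\right) = 285025200 + 2101320 \sqrt{21}$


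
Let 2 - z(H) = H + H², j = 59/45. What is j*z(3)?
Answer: -118/9 ≈ -13.111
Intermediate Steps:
j = 59/45 (j = 59*(1/45) = 59/45 ≈ 1.3111)
z(H) = 2 - H - H² (z(H) = 2 - (H + H²) = 2 + (-H - H²) = 2 - H - H²)
j*z(3) = 59*(2 - 1*3 - 1*3²)/45 = 59*(2 - 3 - 1*9)/45 = 59*(2 - 3 - 9)/45 = (59/45)*(-10) = -118/9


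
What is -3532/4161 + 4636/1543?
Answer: 13840520/6420423 ≈ 2.1557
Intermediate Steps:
-3532/4161 + 4636/1543 = 13840520/6420423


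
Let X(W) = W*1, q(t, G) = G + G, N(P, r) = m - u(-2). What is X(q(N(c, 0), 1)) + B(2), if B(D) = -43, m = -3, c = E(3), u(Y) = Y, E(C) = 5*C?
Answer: -41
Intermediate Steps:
c = 15 (c = 5*3 = 15)
N(P, r) = -1 (N(P, r) = -3 - 1*(-2) = -3 + 2 = -1)
q(t, G) = 2*G
X(W) = W
X(q(N(c, 0), 1)) + B(2) = 2*1 - 43 = 2 - 43 = -41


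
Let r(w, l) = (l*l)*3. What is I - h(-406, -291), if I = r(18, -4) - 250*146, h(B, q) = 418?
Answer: -36870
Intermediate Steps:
r(w, l) = 3*l**2 (r(w, l) = l**2*3 = 3*l**2)
I = -36452 (I = 3*(-4)**2 - 250*146 = 3*16 - 36500 = 48 - 36500 = -36452)
I - h(-406, -291) = -36452 - 1*418 = -36452 - 418 = -36870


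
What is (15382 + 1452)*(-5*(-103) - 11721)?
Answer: -188641804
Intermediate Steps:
(15382 + 1452)*(-5*(-103) - 11721) = 16834*(515 - 11721) = 16834*(-11206) = -188641804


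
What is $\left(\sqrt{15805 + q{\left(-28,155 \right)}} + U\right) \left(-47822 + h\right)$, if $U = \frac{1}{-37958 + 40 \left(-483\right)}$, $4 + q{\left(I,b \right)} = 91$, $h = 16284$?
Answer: $\frac{1213}{2203} - 63076 \sqrt{3973} \approx -3.9758 \cdot 10^{6}$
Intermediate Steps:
$q{\left(I,b \right)} = 87$ ($q{\left(I,b \right)} = -4 + 91 = 87$)
$U = - \frac{1}{57278}$ ($U = \frac{1}{-37958 - 19320} = \frac{1}{-57278} = - \frac{1}{57278} \approx -1.7459 \cdot 10^{-5}$)
$\left(\sqrt{15805 + q{\left(-28,155 \right)}} + U\right) \left(-47822 + h\right) = \left(\sqrt{15805 + 87} - \frac{1}{57278}\right) \left(-47822 + 16284\right) = \left(\sqrt{15892} - \frac{1}{57278}\right) \left(-31538\right) = \left(2 \sqrt{3973} - \frac{1}{57278}\right) \left(-31538\right) = \left(- \frac{1}{57278} + 2 \sqrt{3973}\right) \left(-31538\right) = \frac{1213}{2203} - 63076 \sqrt{3973}$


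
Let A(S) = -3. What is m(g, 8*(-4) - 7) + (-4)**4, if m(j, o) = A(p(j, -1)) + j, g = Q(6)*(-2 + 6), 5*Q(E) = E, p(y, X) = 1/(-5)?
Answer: 1289/5 ≈ 257.80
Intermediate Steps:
p(y, X) = -1/5
Q(E) = E/5
g = 24/5 (g = ((1/5)*6)*(-2 + 6) = (6/5)*4 = 24/5 ≈ 4.8000)
m(j, o) = -3 + j
m(g, 8*(-4) - 7) + (-4)**4 = (-3 + 24/5) + (-4)**4 = 9/5 + 256 = 1289/5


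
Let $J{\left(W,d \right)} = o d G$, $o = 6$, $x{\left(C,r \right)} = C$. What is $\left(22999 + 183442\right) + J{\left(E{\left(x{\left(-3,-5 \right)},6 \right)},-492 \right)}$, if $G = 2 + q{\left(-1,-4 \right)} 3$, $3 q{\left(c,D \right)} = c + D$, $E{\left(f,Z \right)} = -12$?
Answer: $215297$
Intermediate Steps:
$q{\left(c,D \right)} = \frac{D}{3} + \frac{c}{3}$ ($q{\left(c,D \right)} = \frac{c + D}{3} = \frac{D + c}{3} = \frac{D}{3} + \frac{c}{3}$)
$G = -3$ ($G = 2 + \left(\frac{1}{3} \left(-4\right) + \frac{1}{3} \left(-1\right)\right) 3 = 2 + \left(- \frac{4}{3} - \frac{1}{3}\right) 3 = 2 - 5 = -3$)
$J{\left(W,d \right)} = - 18 d$ ($J{\left(W,d \right)} = 6 d \left(-3\right) = - 18 d$)
$\left(22999 + 183442\right) + J{\left(E{\left(x{\left(-3,-5 \right)},6 \right)},-492 \right)} = \left(22999 + 183442\right) - -8856 = 206441 + 8856 = 215297$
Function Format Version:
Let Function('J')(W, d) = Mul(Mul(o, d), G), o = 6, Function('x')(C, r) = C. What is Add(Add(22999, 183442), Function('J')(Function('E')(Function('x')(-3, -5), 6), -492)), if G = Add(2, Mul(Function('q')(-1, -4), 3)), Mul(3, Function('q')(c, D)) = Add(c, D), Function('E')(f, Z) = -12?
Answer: 215297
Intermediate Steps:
Function('q')(c, D) = Add(Mul(Rational(1, 3), D), Mul(Rational(1, 3), c)) (Function('q')(c, D) = Mul(Rational(1, 3), Add(c, D)) = Mul(Rational(1, 3), Add(D, c)) = Add(Mul(Rational(1, 3), D), Mul(Rational(1, 3), c)))
G = -3 (G = Add(2, Mul(Add(Mul(Rational(1, 3), -4), Mul(Rational(1, 3), -1)), 3)) = Add(2, Mul(Add(Rational(-4, 3), Rational(-1, 3)), 3)) = Add(2, Mul(Rational(-5, 3), 3)) = Add(2, -5) = -3)
Function('J')(W, d) = Mul(-18, d) (Function('J')(W, d) = Mul(Mul(6, d), -3) = Mul(-18, d))
Add(Add(22999, 183442), Function('J')(Function('E')(Function('x')(-3, -5), 6), -492)) = Add(Add(22999, 183442), Mul(-18, -492)) = Add(206441, 8856) = 215297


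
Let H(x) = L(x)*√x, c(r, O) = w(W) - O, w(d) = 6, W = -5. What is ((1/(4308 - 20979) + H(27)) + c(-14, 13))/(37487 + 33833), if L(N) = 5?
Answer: -58349/594487860 + 3*√3/14264 ≈ 0.00026613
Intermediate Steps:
c(r, O) = 6 - O
H(x) = 5*√x
((1/(4308 - 20979) + H(27)) + c(-14, 13))/(37487 + 33833) = ((1/(4308 - 20979) + 5*√27) + (6 - 1*13))/(37487 + 33833) = ((1/(-16671) + 5*(3*√3)) + (6 - 13))/71320 = ((-1/16671 + 15*√3) - 7)*(1/71320) = (-116698/16671 + 15*√3)*(1/71320) = -58349/594487860 + 3*√3/14264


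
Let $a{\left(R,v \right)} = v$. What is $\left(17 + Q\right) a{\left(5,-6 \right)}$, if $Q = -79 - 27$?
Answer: $534$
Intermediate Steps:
$Q = -106$
$\left(17 + Q\right) a{\left(5,-6 \right)} = \left(17 - 106\right) \left(-6\right) = \left(-89\right) \left(-6\right) = 534$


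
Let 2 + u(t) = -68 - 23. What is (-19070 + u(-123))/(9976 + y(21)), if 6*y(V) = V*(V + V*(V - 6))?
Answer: -19163/11152 ≈ -1.7183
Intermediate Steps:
u(t) = -93 (u(t) = -2 + (-68 - 23) = -2 - 91 = -93)
y(V) = V*(V + V*(-6 + V))/6 (y(V) = (V*(V + V*(V - 6)))/6 = (V*(V + V*(-6 + V)))/6 = V*(V + V*(-6 + V))/6)
(-19070 + u(-123))/(9976 + y(21)) = (-19070 - 93)/(9976 + (1/6)*21**2*(-5 + 21)) = -19163/(9976 + (1/6)*441*16) = -19163/(9976 + 1176) = -19163/11152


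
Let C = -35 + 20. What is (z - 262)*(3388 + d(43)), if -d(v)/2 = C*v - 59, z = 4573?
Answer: 20675556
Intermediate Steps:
C = -15
d(v) = 118 + 30*v (d(v) = -2*(-15*v - 59) = -2*(-59 - 15*v) = 118 + 30*v)
(z - 262)*(3388 + d(43)) = (4573 - 262)*(3388 + (118 + 30*43)) = 4311*(3388 + (118 + 1290)) = 4311*(3388 + 1408) = 4311*4796 = 20675556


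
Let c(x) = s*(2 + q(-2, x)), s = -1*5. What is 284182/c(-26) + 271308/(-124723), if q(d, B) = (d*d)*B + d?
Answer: 17651475713/32427980 ≈ 544.33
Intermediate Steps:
s = -5
q(d, B) = d + B*d² (q(d, B) = d²*B + d = B*d² + d = d + B*d²)
c(x) = -20*x (c(x) = -5*(2 - 2*(1 + x*(-2))) = -5*(2 - 2*(1 - 2*x)) = -5*(2 + (-2 + 4*x)) = -20*x)
284182/c(-26) + 271308/(-124723) = 284182/((-20*(-26))) + 271308/(-124723) = 284182/520 + 271308*(-1/124723) = 284182*(1/520) - 271308/124723 = 142091/260 - 271308/124723 = 17651475713/32427980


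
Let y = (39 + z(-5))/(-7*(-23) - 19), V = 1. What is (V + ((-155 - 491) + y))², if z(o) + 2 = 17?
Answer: 2094709824/5041 ≈ 4.1553e+5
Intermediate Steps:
z(o) = 15 (z(o) = -2 + 17 = 15)
y = 27/71 (y = (39 + 15)/(-7*(-23) - 19) = 54/(161 - 19) = 54/142 = 54*(1/142) = 27/71 ≈ 0.38028)
(V + ((-155 - 491) + y))² = (1 + ((-155 - 491) + 27/71))² = (1 + (-646 + 27/71))² = (1 - 45839/71)² = (-45768/71)² = 2094709824/5041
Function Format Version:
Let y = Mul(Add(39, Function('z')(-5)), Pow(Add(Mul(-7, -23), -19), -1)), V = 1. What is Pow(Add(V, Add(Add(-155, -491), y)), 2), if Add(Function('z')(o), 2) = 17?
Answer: Rational(2094709824, 5041) ≈ 4.1553e+5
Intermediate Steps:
Function('z')(o) = 15 (Function('z')(o) = Add(-2, 17) = 15)
y = Rational(27, 71) (y = Mul(Add(39, 15), Pow(Add(Mul(-7, -23), -19), -1)) = Mul(54, Pow(Add(161, -19), -1)) = Mul(54, Pow(142, -1)) = Mul(54, Rational(1, 142)) = Rational(27, 71) ≈ 0.38028)
Pow(Add(V, Add(Add(-155, -491), y)), 2) = Pow(Add(1, Add(Add(-155, -491), Rational(27, 71))), 2) = Pow(Add(1, Add(-646, Rational(27, 71))), 2) = Pow(Add(1, Rational(-45839, 71)), 2) = Pow(Rational(-45768, 71), 2) = Rational(2094709824, 5041)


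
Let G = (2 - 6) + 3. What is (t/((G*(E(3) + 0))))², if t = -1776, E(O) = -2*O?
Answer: 87616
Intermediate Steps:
G = -1 (G = -4 + 3 = -1)
(t/((G*(E(3) + 0))))² = (-1776*(-1/(-2*3 + 0)))² = (-1776*(-1/(-6 + 0)))² = (-1776/((-1*(-6))))² = (-1776/6)² = (-1776*⅙)² = (-296)² = 87616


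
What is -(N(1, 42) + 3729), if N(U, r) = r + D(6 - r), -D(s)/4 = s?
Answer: -3915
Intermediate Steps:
D(s) = -4*s
N(U, r) = -24 + 5*r (N(U, r) = r - 4*(6 - r) = r + (-24 + 4*r) = -24 + 5*r)
-(N(1, 42) + 3729) = -((-24 + 5*42) + 3729) = -((-24 + 210) + 3729) = -(186 + 3729) = -1*3915 = -3915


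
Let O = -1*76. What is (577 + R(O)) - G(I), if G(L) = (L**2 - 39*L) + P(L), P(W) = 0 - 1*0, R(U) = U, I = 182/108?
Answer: 1644281/2916 ≈ 563.88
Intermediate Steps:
O = -76
I = 91/54 (I = 182*(1/108) = 91/54 ≈ 1.6852)
P(W) = 0 (P(W) = 0 + 0 = 0)
G(L) = L**2 - 39*L (G(L) = (L**2 - 39*L) + 0 = L**2 - 39*L)
(577 + R(O)) - G(I) = (577 - 76) - 91*(-39 + 91/54)/54 = 501 - 91*(-2015)/(54*54) = 501 - 1*(-183365/2916) = 501 + 183365/2916 = 1644281/2916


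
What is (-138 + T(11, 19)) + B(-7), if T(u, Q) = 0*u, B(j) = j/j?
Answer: -137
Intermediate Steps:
B(j) = 1
T(u, Q) = 0
(-138 + T(11, 19)) + B(-7) = (-138 + 0) + 1 = -138 + 1 = -137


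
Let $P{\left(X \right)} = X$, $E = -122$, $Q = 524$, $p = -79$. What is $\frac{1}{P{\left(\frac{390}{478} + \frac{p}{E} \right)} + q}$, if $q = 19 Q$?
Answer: $\frac{29158}{290339719} \approx 0.00010043$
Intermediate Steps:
$q = 9956$ ($q = 19 \cdot 524 = 9956$)
$\frac{1}{P{\left(\frac{390}{478} + \frac{p}{E} \right)} + q} = \frac{1}{\left(\frac{390}{478} - \frac{79}{-122}\right) + 9956} = \frac{1}{\left(390 \cdot \frac{1}{478} - - \frac{79}{122}\right) + 9956} = \frac{1}{\left(\frac{195}{239} + \frac{79}{122}\right) + 9956} = \frac{1}{\frac{42671}{29158} + 9956} = \frac{1}{\frac{290339719}{29158}} = \frac{29158}{290339719}$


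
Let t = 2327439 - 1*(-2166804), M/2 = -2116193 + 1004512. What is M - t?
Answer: -6717605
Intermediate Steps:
M = -2223362 (M = 2*(-2116193 + 1004512) = 2*(-1111681) = -2223362)
t = 4494243 (t = 2327439 + 2166804 = 4494243)
M - t = -2223362 - 1*4494243 = -2223362 - 4494243 = -6717605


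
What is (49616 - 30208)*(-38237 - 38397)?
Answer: -1487312672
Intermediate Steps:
(49616 - 30208)*(-38237 - 38397) = 19408*(-76634) = -1487312672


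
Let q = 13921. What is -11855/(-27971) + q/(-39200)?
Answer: 75331709/1096463200 ≈ 0.068704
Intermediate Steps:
-11855/(-27971) + q/(-39200) = -11855/(-27971) + 13921/(-39200) = -11855*(-1/27971) + 13921*(-1/39200) = 11855/27971 - 13921/39200 = 75331709/1096463200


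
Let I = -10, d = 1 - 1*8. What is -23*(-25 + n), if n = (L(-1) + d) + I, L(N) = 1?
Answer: 943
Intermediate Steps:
d = -7 (d = 1 - 8 = -7)
n = -16 (n = (1 - 7) - 10 = -6 - 10 = -16)
-23*(-25 + n) = -23*(-25 - 16) = -23*(-41) = 943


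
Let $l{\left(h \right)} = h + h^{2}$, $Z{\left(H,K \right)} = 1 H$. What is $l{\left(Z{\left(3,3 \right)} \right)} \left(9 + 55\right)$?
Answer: $768$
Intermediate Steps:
$Z{\left(H,K \right)} = H$
$l{\left(Z{\left(3,3 \right)} \right)} \left(9 + 55\right) = 3 \left(1 + 3\right) \left(9 + 55\right) = 3 \cdot 4 \cdot 64 = 12 \cdot 64 = 768$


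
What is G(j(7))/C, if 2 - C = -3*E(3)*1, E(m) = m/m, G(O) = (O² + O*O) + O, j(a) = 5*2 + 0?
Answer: 42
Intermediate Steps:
j(a) = 10 (j(a) = 10 + 0 = 10)
G(O) = O + 2*O² (G(O) = (O² + O²) + O = 2*O² + O = O + 2*O²)
E(m) = 1
C = 5 (C = 2 - (-3*1) = 2 - (-3) = 2 - 1*(-3) = 2 + 3 = 5)
G(j(7))/C = (10*(1 + 2*10))/5 = (10*(1 + 20))*(⅕) = (10*21)*(⅕) = 210*(⅕) = 42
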